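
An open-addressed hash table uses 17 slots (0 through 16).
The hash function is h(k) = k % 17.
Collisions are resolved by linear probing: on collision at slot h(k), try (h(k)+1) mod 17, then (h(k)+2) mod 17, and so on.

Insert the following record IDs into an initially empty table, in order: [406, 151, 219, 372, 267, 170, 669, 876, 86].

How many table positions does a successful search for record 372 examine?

Insert 406: h=15, slot 15 empty → index 15.
Insert 151: h=15, slot 15 occupied → index 16.
Insert 219: h=15, slots 15,16 occupied → index 0.
Insert 372: h=15, slots 15,16,0 occupied → index 1.
Insert 267: h=12, slot 12 empty → index 12.
Insert 170: h=0, slots 0,1 occupied → index 2.
Insert 669: h=6, slot 6 empty → index 6.
Insert 876: h=9, slot 9 empty → index 9.
Insert 86: h=1, slots 1,2 occupied → index 3.
Table: [219, 372, 170, 86, -, -, 669, -, -, 876, -, -, 267, -, -, 406, 151]
Lookup 372: h=15, probe 15,16,0,1 → found at 1.

4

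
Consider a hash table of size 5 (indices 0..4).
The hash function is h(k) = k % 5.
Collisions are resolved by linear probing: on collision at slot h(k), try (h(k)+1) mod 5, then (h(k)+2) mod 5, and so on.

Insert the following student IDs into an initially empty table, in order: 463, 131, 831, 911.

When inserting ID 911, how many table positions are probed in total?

463 hashes to 3; slot 3 is free → place at 3.
131 hashes to 1; slot 1 is free → place at 1.
831 hashes to 1; 1 taken → place at 2.
911 hashes to 1; 1,2,3 taken → place at 4.
Table: [., 131, 831, 463, 911]

4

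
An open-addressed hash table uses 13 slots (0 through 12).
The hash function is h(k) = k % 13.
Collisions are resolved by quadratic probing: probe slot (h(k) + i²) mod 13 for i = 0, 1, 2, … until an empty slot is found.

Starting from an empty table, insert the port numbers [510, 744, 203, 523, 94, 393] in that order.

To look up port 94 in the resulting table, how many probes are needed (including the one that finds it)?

Insert 510: h=3, slot 3 empty → index 3.
Insert 744: h=3, slot 3 occupied → index 4.
Insert 203: h=8, slot 8 empty → index 8.
Insert 523: h=3, slots 3,4 occupied → index 7.
Insert 94: h=3, slots 3,4,7 occupied → index 12.
Insert 393: h=3, slots 3,4,7,12 occupied → index 6.
Table: [—, —, —, 510, 744, —, 393, 523, 203, —, —, —, 94]
Lookup 94: h=3, probe 3,4,7,12 → found at 12.

4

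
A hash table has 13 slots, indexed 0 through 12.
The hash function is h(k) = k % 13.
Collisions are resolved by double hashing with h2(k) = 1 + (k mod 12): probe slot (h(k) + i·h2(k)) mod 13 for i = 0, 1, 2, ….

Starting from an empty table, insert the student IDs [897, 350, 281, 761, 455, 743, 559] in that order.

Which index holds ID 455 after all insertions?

Insert 897: h=0, slot 0 empty → index 0.
Insert 350: h=12, slot 12 empty → index 12.
Insert 281: h=8, slot 8 empty → index 8.
Insert 761: h=7, slot 7 empty → index 7.
Insert 455: h=0, h2=12, slots 0,12 occupied → index 11.
Insert 743: h=2, slot 2 empty → index 2.
Insert 559: h=0, h2=8, slots 0,8 occupied → index 3.
Table: [897, ∅, 743, 559, ∅, ∅, ∅, 761, 281, ∅, ∅, 455, 350]

11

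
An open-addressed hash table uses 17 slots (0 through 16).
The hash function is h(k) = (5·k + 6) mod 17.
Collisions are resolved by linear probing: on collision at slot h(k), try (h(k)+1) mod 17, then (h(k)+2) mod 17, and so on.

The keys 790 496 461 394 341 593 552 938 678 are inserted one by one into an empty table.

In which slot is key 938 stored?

6

790 hashes to 12; slot 12 is free -> place at 12.
496 hashes to 4; slot 4 is free -> place at 4.
461 hashes to 16; slot 16 is free -> place at 16.
394 hashes to 4; 4 taken -> place at 5.
341 hashes to 11; slot 11 is free -> place at 11.
593 hashes to 13; slot 13 is free -> place at 13.
552 hashes to 12; 12,13 taken -> place at 14.
938 hashes to 4; 4,5 taken -> place at 6.
678 hashes to 13; 13,14 taken -> place at 15.
Table: [_, _, _, _, 496, 394, 938, _, _, _, _, 341, 790, 593, 552, 678, 461]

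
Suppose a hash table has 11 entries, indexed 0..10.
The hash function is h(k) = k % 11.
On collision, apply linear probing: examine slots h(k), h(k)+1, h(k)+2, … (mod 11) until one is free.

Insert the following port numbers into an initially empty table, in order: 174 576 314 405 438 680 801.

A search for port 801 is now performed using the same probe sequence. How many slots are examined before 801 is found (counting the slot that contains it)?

5

174: h=9 → slot 9
576: h=4 → slot 4
314: h=6 → slot 6
405: h=9, probe 9,10 → slot 10
438: h=9, probe 9,10,0 → slot 0
680: h=9, probe 9,10,0,1 → slot 1
801: h=9, probe 9,10,0,1,2 → slot 2
Table: [438, 680, 801, —, 576, —, 314, —, —, 174, 405]
Lookup 801: h=9, probe 9,10,0,1,2 → found at 2.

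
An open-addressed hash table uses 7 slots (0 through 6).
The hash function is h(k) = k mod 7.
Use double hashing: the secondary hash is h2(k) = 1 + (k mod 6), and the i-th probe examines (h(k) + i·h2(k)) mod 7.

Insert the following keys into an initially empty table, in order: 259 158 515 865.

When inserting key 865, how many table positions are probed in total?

2

Insert 259: h=0, slot 0 empty -> index 0.
Insert 158: h=4, slot 4 empty -> index 4.
Insert 515: h=4, h2=6, slot 4 occupied -> index 3.
Insert 865: h=4, h2=2, slot 4 occupied -> index 6.
Table: [259, ∅, ∅, 515, 158, ∅, 865]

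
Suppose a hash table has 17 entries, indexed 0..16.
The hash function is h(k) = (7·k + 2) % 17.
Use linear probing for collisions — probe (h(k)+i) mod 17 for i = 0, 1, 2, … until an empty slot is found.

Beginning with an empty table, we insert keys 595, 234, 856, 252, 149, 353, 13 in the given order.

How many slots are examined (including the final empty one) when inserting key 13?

5

595: h=2 → slot 2
234: h=8 → slot 8
856: h=10 → slot 10
252: h=15 → slot 15
149: h=8, probe 8,9 → slot 9
353: h=8, probe 8,9,10,11 → slot 11
13: h=8, probe 8,9,10,11,12 → slot 12
Table: [-, -, 595, -, -, -, -, -, 234, 149, 856, 353, 13, -, -, 252, -]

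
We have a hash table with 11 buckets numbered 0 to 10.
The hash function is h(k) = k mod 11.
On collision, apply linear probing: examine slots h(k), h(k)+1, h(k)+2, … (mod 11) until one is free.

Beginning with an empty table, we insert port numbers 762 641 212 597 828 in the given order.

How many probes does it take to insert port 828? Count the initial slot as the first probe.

5

Insert 762: h=3, slot 3 empty → index 3.
Insert 641: h=3, slot 3 occupied → index 4.
Insert 212: h=3, slots 3,4 occupied → index 5.
Insert 597: h=3, slots 3,4,5 occupied → index 6.
Insert 828: h=3, slots 3,4,5,6 occupied → index 7.
Table: [-, -, -, 762, 641, 212, 597, 828, -, -, -]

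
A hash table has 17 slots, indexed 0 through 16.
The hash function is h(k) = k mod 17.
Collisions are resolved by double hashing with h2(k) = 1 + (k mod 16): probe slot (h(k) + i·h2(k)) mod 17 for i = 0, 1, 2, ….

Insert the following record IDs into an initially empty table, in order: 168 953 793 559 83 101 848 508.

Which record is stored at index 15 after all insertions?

168: h=15 -> slot 15
953: h=1 -> slot 1
793: h=11 -> slot 11
559: h=15, h2=16, probe 15,14 -> slot 14
83: h=15, h2=4, probe 15,2 -> slot 2
101: h=16 -> slot 16
848: h=15, h2=1, probe 15,16,0 -> slot 0
508: h=15, h2=13, probe 15,11,7 -> slot 7
Table: [848, 953, 83, -, -, -, -, 508, -, -, -, 793, -, -, 559, 168, 101]

168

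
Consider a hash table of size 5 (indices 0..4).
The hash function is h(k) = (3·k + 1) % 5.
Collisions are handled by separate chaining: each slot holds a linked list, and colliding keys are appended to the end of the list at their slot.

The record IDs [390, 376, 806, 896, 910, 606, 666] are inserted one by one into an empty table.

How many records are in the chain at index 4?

390 -> bucket 1
376 -> bucket 4
806 -> bucket 4 (collision)
896 -> bucket 4 (collision)
910 -> bucket 1 (collision)
606 -> bucket 4 (collision)
666 -> bucket 4 (collision)
Final buckets:
0: .
1: 390 -> 910
2: .
3: .
4: 376 -> 806 -> 896 -> 606 -> 666

5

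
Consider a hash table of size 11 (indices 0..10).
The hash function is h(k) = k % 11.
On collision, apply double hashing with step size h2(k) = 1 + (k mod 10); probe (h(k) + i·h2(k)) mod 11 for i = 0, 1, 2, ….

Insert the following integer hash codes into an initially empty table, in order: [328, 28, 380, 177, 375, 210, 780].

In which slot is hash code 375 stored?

Insert 328: h=9, slot 9 empty -> index 9.
Insert 28: h=6, slot 6 empty -> index 6.
Insert 380: h=6, h2=1, slot 6 occupied -> index 7.
Insert 177: h=1, slot 1 empty -> index 1.
Insert 375: h=1, h2=6, slots 1,7 occupied -> index 2.
Insert 210: h=1, h2=1, slots 1,2 occupied -> index 3.
Insert 780: h=10, slot 10 empty -> index 10.
Table: [—, 177, 375, 210, —, —, 28, 380, —, 328, 780]

2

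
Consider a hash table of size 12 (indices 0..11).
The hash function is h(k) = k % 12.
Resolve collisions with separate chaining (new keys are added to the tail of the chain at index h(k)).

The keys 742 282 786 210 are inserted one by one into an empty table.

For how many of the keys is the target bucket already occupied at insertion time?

2

742 → bucket 10
282 → bucket 6
786 → bucket 6 (collision)
210 → bucket 6 (collision)
Final buckets:
0: .
1: .
2: .
3: .
4: .
5: .
6: 282 -> 786 -> 210
7: .
8: .
9: .
10: 742
11: .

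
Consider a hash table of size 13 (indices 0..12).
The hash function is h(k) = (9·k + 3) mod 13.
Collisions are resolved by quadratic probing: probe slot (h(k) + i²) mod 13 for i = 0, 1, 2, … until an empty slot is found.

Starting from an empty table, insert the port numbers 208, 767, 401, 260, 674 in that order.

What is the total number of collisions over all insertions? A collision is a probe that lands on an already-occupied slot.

208: h=3 → slot 3
767: h=3, probe 3,4 → slot 4
401: h=11 → slot 11
260: h=3, probe 3,4,7 → slot 7
674: h=11, probe 11,12 → slot 12
Table: [∅, ∅, ∅, 208, 767, ∅, ∅, 260, ∅, ∅, ∅, 401, 674]

4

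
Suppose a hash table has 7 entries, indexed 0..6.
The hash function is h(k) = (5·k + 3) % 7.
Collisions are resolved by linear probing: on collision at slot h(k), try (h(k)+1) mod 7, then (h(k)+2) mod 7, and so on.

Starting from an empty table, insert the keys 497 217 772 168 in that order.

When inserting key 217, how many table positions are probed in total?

Insert 497: h=3, slot 3 empty -> index 3.
Insert 217: h=3, slot 3 occupied -> index 4.
Insert 772: h=6, slot 6 empty -> index 6.
Insert 168: h=3, slots 3,4 occupied -> index 5.
Table: [., ., ., 497, 217, 168, 772]

2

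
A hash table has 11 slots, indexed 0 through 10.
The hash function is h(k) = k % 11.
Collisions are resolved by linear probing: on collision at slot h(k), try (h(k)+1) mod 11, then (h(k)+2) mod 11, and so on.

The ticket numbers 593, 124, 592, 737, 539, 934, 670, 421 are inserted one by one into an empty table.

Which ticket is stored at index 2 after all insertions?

934

Insert 593: h=10, slot 10 empty → index 10.
Insert 124: h=3, slot 3 empty → index 3.
Insert 592: h=9, slot 9 empty → index 9.
Insert 737: h=0, slot 0 empty → index 0.
Insert 539: h=0, slot 0 occupied → index 1.
Insert 934: h=10, slots 10,0,1 occupied → index 2.
Insert 670: h=10, slots 10,0,1,2,3 occupied → index 4.
Insert 421: h=3, slots 3,4 occupied → index 5.
Table: [737, 539, 934, 124, 670, 421, ., ., ., 592, 593]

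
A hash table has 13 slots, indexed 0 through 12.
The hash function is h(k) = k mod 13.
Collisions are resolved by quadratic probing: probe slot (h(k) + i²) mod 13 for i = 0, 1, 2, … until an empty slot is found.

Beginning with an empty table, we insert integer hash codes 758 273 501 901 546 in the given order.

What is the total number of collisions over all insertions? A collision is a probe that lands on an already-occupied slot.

758: h=4 -> slot 4
273: h=0 -> slot 0
501: h=7 -> slot 7
901: h=4, probe 4,5 -> slot 5
546: h=0, probe 0,1 -> slot 1
Table: [273, 546, -, -, 758, 901, -, 501, -, -, -, -, -]

2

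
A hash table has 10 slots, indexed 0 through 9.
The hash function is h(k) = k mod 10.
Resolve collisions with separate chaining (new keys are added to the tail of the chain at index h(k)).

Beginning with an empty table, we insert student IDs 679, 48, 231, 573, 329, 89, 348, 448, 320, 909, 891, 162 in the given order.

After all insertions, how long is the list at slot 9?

679 → bucket 9
48 → bucket 8
231 → bucket 1
573 → bucket 3
329 → bucket 9 (collision)
89 → bucket 9 (collision)
348 → bucket 8 (collision)
448 → bucket 8 (collision)
320 → bucket 0
909 → bucket 9 (collision)
891 → bucket 1 (collision)
162 → bucket 2
Final buckets:
0: 320
1: 231 -> 891
2: 162
3: 573
4: ∅
5: ∅
6: ∅
7: ∅
8: 48 -> 348 -> 448
9: 679 -> 329 -> 89 -> 909

4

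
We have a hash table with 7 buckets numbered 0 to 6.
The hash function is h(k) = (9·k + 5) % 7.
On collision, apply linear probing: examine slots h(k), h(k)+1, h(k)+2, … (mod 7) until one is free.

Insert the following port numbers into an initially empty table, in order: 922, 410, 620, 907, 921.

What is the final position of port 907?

922: h=1 -> slot 1
410: h=6 -> slot 6
620: h=6, probe 6,0 -> slot 0
907: h=6, probe 6,0,1,2 -> slot 2
921: h=6, probe 6,0,1,2,3 -> slot 3
Table: [620, 922, 907, 921, ., ., 410]

2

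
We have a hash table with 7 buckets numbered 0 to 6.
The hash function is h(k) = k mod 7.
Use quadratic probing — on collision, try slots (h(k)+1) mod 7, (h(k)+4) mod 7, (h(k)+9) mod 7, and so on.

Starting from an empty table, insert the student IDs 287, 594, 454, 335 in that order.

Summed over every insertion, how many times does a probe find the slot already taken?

287: h=0 => slot 0
594: h=6 => slot 6
454: h=6, probe 6,0,3 => slot 3
335: h=6, probe 6,0,3,1 => slot 1
Table: [287, 335, ., 454, ., ., 594]

5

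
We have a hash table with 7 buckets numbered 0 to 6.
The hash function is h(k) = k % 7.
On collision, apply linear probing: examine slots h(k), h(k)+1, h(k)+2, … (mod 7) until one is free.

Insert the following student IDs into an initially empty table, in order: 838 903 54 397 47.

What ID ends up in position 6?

838: h=5 -> slot 5
903: h=0 -> slot 0
54: h=5, probe 5,6 -> slot 6
397: h=5, probe 5,6,0,1 -> slot 1
47: h=5, probe 5,6,0,1,2 -> slot 2
Table: [903, 397, 47, —, —, 838, 54]

54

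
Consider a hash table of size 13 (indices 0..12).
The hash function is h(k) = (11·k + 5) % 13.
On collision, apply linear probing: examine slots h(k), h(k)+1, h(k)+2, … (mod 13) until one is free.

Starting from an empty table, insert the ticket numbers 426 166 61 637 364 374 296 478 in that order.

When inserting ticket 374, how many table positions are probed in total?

426: h=11 → slot 11
166: h=11, probe 11,12 → slot 12
61: h=0 → slot 0
637: h=5 → slot 5
364: h=5, probe 5,6 → slot 6
374: h=11, probe 11,12,0,1 → slot 1
296: h=11, probe 11,12,0,1,2 → slot 2
478: h=11, probe 11,12,0,1,2,3 → slot 3
Table: [61, 374, 296, 478, ∅, 637, 364, ∅, ∅, ∅, ∅, 426, 166]

4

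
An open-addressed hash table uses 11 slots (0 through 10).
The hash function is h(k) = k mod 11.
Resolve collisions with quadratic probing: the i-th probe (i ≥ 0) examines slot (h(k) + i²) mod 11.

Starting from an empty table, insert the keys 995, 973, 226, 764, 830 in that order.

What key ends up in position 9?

995 hashes to 5; slot 5 is free => place at 5.
973 hashes to 5; 5 taken => place at 6.
226 hashes to 6; 6 taken => place at 7.
764 hashes to 5; 5,6 taken => place at 9.
830 hashes to 5; 5,6,9 taken => place at 3.
Table: [_, _, _, 830, _, 995, 973, 226, _, 764, _]

764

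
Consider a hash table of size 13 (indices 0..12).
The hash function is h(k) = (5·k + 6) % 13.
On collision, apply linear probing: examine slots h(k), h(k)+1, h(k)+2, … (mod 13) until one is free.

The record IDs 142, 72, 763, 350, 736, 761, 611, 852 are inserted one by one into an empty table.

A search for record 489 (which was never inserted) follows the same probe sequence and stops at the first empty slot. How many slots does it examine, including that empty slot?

2

142 hashes to 1; slot 1 is free => place at 1.
72 hashes to 2; slot 2 is free => place at 2.
763 hashes to 12; slot 12 is free => place at 12.
350 hashes to 1; 1,2 taken => place at 3.
736 hashes to 7; slot 7 is free => place at 7.
761 hashes to 2; 2,3 taken => place at 4.
611 hashes to 6; slot 6 is free => place at 6.
852 hashes to 2; 2,3,4 taken => place at 5.
Table: [., 142, 72, 350, 761, 852, 611, 736, ., ., ., ., 763]
Lookup 489: h=7, probe 7,8 → slot 8 empty, not found.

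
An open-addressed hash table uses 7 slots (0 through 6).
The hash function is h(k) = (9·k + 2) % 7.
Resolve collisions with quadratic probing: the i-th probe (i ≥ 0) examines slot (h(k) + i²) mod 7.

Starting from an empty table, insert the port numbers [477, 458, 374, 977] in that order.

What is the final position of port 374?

2

Insert 477: h=4, slot 4 empty -> index 4.
Insert 458: h=1, slot 1 empty -> index 1.
Insert 374: h=1, slot 1 occupied -> index 2.
Insert 977: h=3, slot 3 empty -> index 3.
Table: [—, 458, 374, 977, 477, —, —]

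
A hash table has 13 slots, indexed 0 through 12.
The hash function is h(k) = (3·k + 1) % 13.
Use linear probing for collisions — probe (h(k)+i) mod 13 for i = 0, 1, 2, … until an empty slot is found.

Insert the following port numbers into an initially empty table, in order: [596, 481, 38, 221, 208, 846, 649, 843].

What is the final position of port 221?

596: h=8 -> slot 8
481: h=1 -> slot 1
38: h=11 -> slot 11
221: h=1, probe 1,2 -> slot 2
208: h=1, probe 1,2,3 -> slot 3
846: h=4 -> slot 4
649: h=11, probe 11,12 -> slot 12
843: h=8, probe 8,9 -> slot 9
Table: [_, 481, 221, 208, 846, _, _, _, 596, 843, _, 38, 649]

2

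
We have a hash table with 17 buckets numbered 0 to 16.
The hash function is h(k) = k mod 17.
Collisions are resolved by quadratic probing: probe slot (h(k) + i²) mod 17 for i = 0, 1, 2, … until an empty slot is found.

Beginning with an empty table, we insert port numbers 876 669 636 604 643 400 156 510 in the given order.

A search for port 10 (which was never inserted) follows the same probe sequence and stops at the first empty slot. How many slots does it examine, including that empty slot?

2

876: h=9 → slot 9
669: h=6 → slot 6
636: h=7 → slot 7
604: h=9, probe 9,10 → slot 10
643: h=14 → slot 14
400: h=9, probe 9,10,13 → slot 13
156: h=3 → slot 3
510: h=0 → slot 0
Table: [510, -, -, 156, -, -, 669, 636, -, 876, 604, -, -, 400, 643, -, -]
Lookup 10: h=10, probe 10,11 → slot 11 empty, not found.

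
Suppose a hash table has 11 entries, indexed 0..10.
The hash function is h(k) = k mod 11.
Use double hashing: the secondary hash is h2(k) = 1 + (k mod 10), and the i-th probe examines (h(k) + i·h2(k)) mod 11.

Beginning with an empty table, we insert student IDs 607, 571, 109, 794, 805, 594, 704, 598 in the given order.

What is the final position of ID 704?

607 hashes to 2; slot 2 is free → place at 2.
571 hashes to 10; slot 10 is free → place at 10.
109 hashes to 10, h2=10; 10 taken → place at 9.
794 hashes to 2, h2=5; 2 taken → place at 7.
805 hashes to 2, h2=6; 2 taken → place at 8.
594 hashes to 0; slot 0 is free → place at 0.
704 hashes to 0, h2=5; 0 taken → place at 5.
598 hashes to 4; slot 4 is free → place at 4.
Table: [594, —, 607, —, 598, 704, —, 794, 805, 109, 571]

5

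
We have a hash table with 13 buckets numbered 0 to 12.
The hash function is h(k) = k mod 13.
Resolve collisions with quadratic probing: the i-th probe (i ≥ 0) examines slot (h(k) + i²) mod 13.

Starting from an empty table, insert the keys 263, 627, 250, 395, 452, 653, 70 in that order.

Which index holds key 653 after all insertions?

263 hashes to 3; slot 3 is free => place at 3.
627 hashes to 3; 3 taken => place at 4.
250 hashes to 3; 3,4 taken => place at 7.
395 hashes to 5; slot 5 is free => place at 5.
452 hashes to 10; slot 10 is free => place at 10.
653 hashes to 3; 3,4,7 taken => place at 12.
70 hashes to 5; 5 taken => place at 6.
Table: [∅, ∅, ∅, 263, 627, 395, 70, 250, ∅, ∅, 452, ∅, 653]

12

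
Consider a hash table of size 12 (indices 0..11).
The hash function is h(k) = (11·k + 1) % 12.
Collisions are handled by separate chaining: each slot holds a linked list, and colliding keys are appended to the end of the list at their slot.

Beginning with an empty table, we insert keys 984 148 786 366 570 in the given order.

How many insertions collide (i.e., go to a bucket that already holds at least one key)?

2

Insert 984: h=1, bucket 1 empty -> new chain.
Insert 148: h=9, bucket 9 empty -> new chain.
Insert 786: h=7, bucket 7 empty -> new chain.
Insert 366: h=7, bucket 7 nonempty -> append to chain.
Insert 570: h=7, bucket 7 nonempty -> append to chain.
Final buckets:
0: .
1: 984
2: .
3: .
4: .
5: .
6: .
7: 786 -> 366 -> 570
8: .
9: 148
10: .
11: .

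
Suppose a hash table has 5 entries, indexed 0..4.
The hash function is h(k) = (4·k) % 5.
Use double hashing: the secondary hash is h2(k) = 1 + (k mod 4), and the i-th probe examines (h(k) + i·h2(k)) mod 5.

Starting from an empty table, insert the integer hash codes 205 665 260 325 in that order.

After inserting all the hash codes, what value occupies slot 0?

205

Insert 205: h=0, slot 0 empty -> index 0.
Insert 665: h=0, h2=2, slot 0 occupied -> index 2.
Insert 260: h=0, h2=1, slot 0 occupied -> index 1.
Insert 325: h=0, h2=2, slots 0,2 occupied -> index 4.
Table: [205, 260, 665, _, 325]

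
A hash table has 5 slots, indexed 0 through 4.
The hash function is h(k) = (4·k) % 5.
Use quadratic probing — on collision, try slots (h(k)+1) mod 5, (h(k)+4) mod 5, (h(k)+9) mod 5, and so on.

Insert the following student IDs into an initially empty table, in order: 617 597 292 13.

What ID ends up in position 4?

597

617: h=3 -> slot 3
597: h=3, probe 3,4 -> slot 4
292: h=3, probe 3,4,2 -> slot 2
13: h=2, probe 2,3,1 -> slot 1
Table: [∅, 13, 292, 617, 597]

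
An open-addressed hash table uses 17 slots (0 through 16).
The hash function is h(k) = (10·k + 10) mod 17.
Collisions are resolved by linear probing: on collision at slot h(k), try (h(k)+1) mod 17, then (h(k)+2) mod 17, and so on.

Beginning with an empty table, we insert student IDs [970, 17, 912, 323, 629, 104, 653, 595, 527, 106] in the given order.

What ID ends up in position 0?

106

970: h=3 => slot 3
17: h=10 => slot 10
912: h=1 => slot 1
323: h=10, probe 10,11 => slot 11
629: h=10, probe 10,11,12 => slot 12
104: h=13 => slot 13
653: h=12, probe 12,13,14 => slot 14
595: h=10, probe 10,11,12,13,14,15 => slot 15
527: h=10, probe 10,11,12,13,14,15,16 => slot 16
106: h=16, probe 16,0 => slot 0
Table: [106, 912, _, 970, _, _, _, _, _, _, 17, 323, 629, 104, 653, 595, 527]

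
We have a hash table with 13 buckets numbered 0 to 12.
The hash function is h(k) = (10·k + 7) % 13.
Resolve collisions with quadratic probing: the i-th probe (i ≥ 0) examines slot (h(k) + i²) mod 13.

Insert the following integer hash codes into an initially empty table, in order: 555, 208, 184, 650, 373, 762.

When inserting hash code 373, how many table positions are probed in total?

3

555 hashes to 6; slot 6 is free -> place at 6.
208 hashes to 7; slot 7 is free -> place at 7.
184 hashes to 1; slot 1 is free -> place at 1.
650 hashes to 7; 7 taken -> place at 8.
373 hashes to 6; 6,7 taken -> place at 10.
762 hashes to 9; slot 9 is free -> place at 9.
Table: [-, 184, -, -, -, -, 555, 208, 650, 762, 373, -, -]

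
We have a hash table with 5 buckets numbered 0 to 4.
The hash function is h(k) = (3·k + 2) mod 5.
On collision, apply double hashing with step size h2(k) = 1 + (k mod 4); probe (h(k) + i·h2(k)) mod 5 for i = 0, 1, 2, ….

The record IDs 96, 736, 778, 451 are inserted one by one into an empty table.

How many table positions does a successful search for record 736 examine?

2

96 hashes to 0; slot 0 is free → place at 0.
736 hashes to 0, h2=1; 0 taken → place at 1.
778 hashes to 1, h2=3; 1 taken → place at 4.
451 hashes to 0, h2=4; 0,4 taken → place at 3.
Table: [96, 736, ∅, 451, 778]
Lookup 736: h=0, h2=1, probe 0,1 → found at 1.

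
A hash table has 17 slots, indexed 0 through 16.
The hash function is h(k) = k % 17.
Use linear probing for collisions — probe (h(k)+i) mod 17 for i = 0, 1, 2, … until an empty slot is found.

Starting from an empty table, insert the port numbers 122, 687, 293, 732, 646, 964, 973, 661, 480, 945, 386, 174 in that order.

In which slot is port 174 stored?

8

122: h=3 => slot 3
687: h=7 => slot 7
293: h=4 => slot 4
732: h=1 => slot 1
646: h=0 => slot 0
964: h=12 => slot 12
973: h=4, probe 4,5 => slot 5
661: h=15 => slot 15
480: h=4, probe 4,5,6 => slot 6
945: h=10 => slot 10
386: h=12, probe 12,13 => slot 13
174: h=4, probe 4,5,6,7,8 => slot 8
Table: [646, 732, _, 122, 293, 973, 480, 687, 174, _, 945, _, 964, 386, _, 661, _]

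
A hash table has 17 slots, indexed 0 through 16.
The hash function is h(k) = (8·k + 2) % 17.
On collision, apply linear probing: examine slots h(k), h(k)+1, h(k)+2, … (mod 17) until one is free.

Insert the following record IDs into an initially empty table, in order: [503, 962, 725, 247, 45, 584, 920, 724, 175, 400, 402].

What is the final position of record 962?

Insert 503: h=14, slot 14 empty -> index 14.
Insert 962: h=14, slot 14 occupied -> index 15.
Insert 725: h=5, slot 5 empty -> index 5.
Insert 247: h=6, slot 6 empty -> index 6.
Insert 45: h=5, slots 5,6 occupied -> index 7.
Insert 584: h=16, slot 16 empty -> index 16.
Insert 920: h=1, slot 1 empty -> index 1.
Insert 724: h=14, slots 14,15,16 occupied -> index 0.
Insert 175: h=8, slot 8 empty -> index 8.
Insert 400: h=6, slots 6,7,8 occupied -> index 9.
Insert 402: h=5, slots 5,6,7,8,9 occupied -> index 10.
Table: [724, 920, _, _, _, 725, 247, 45, 175, 400, 402, _, _, _, 503, 962, 584]

15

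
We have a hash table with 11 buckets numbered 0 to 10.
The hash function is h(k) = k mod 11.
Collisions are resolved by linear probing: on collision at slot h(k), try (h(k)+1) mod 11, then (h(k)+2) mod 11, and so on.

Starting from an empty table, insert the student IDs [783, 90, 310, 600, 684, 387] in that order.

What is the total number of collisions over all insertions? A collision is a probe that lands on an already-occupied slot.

11

783 hashes to 2; slot 2 is free => place at 2.
90 hashes to 2; 2 taken => place at 3.
310 hashes to 2; 2,3 taken => place at 4.
600 hashes to 6; slot 6 is free => place at 6.
684 hashes to 2; 2,3,4 taken => place at 5.
387 hashes to 2; 2,3,4,5,6 taken => place at 7.
Table: [., ., 783, 90, 310, 684, 600, 387, ., ., .]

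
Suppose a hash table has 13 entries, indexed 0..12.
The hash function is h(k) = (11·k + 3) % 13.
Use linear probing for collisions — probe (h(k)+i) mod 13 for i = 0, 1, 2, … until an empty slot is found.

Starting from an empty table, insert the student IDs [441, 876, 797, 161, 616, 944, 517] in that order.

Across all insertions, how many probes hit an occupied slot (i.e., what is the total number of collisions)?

5

441: h=5 => slot 5
876: h=6 => slot 6
797: h=8 => slot 8
161: h=6, probe 6,7 => slot 7
616: h=6, probe 6,7,8,9 => slot 9
944: h=0 => slot 0
517: h=9, probe 9,10 => slot 10
Table: [944, _, _, _, _, 441, 876, 161, 797, 616, 517, _, _]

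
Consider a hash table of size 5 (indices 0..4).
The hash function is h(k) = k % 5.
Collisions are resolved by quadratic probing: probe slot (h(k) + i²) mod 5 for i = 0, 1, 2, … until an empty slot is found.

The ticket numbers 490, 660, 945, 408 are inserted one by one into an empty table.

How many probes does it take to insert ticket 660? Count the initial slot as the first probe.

2

490 hashes to 0; slot 0 is free => place at 0.
660 hashes to 0; 0 taken => place at 1.
945 hashes to 0; 0,1 taken => place at 4.
408 hashes to 3; slot 3 is free => place at 3.
Table: [490, 660, ., 408, 945]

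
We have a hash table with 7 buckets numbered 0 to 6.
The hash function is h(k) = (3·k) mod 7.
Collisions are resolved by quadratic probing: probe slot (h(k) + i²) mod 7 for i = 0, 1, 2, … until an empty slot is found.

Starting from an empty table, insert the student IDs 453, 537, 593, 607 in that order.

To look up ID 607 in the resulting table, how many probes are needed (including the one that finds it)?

Insert 453: h=1, slot 1 empty -> index 1.
Insert 537: h=1, slot 1 occupied -> index 2.
Insert 593: h=1, slots 1,2 occupied -> index 5.
Insert 607: h=1, slots 1,2,5 occupied -> index 3.
Table: [∅, 453, 537, 607, ∅, 593, ∅]
Lookup 607: h=1, probe 1,2,5,3 → found at 3.

4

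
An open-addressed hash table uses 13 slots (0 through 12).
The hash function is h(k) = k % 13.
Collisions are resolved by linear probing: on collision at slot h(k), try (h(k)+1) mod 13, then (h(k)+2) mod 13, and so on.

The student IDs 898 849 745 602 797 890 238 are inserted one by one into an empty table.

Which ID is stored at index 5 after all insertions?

898: h=1 => slot 1
849: h=4 => slot 4
745: h=4, probe 4,5 => slot 5
602: h=4, probe 4,5,6 => slot 6
797: h=4, probe 4,5,6,7 => slot 7
890: h=6, probe 6,7,8 => slot 8
238: h=4, probe 4,5,6,7,8,9 => slot 9
Table: [∅, 898, ∅, ∅, 849, 745, 602, 797, 890, 238, ∅, ∅, ∅]

745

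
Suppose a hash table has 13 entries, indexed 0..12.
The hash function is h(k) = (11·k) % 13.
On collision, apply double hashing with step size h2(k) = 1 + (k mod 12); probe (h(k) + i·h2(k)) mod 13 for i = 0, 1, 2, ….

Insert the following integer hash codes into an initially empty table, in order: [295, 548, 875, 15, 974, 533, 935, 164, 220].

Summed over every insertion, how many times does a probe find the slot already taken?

295 hashes to 8; slot 8 is free → place at 8.
548 hashes to 9; slot 9 is free → place at 9.
875 hashes to 5; slot 5 is free → place at 5.
15 hashes to 9, h2=4; 9 taken → place at 0.
974 hashes to 2; slot 2 is free → place at 2.
533 hashes to 0, h2=6; 0 taken → place at 6.
935 hashes to 2, h2=12; 2 taken → place at 1.
164 hashes to 10; slot 10 is free → place at 10.
220 hashes to 2, h2=5; 2 taken → place at 7.
Table: [15, 935, 974, ∅, ∅, 875, 533, 220, 295, 548, 164, ∅, ∅]

4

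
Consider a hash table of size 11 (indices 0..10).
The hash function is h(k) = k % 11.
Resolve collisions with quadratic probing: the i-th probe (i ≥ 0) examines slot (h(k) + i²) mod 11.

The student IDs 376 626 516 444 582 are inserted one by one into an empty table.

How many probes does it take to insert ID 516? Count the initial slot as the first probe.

2

Insert 376: h=2, slot 2 empty => index 2.
Insert 626: h=10, slot 10 empty => index 10.
Insert 516: h=10, slot 10 occupied => index 0.
Insert 444: h=4, slot 4 empty => index 4.
Insert 582: h=10, slots 10,0 occupied => index 3.
Table: [516, —, 376, 582, 444, —, —, —, —, —, 626]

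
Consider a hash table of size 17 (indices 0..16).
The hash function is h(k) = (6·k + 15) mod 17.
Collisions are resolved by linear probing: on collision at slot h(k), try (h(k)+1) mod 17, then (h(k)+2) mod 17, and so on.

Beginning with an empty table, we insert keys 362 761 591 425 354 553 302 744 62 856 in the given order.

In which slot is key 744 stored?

362: h=11 => slot 11
761: h=8 => slot 8
591: h=8, probe 8,9 => slot 9
425: h=15 => slot 15
354: h=14 => slot 14
553: h=1 => slot 1
302: h=8, probe 8,9,10 => slot 10
744: h=8, probe 8,9,10,11,12 => slot 12
62: h=13 => slot 13
856: h=0 => slot 0
Table: [856, 553, -, -, -, -, -, -, 761, 591, 302, 362, 744, 62, 354, 425, -]

12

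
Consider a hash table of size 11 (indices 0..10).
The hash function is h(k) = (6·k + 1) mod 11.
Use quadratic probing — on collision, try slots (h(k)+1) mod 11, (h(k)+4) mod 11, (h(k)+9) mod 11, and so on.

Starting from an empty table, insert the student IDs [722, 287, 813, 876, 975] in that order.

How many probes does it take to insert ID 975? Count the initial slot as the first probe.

Insert 722: h=10, slot 10 empty -> index 10.
Insert 287: h=7, slot 7 empty -> index 7.
Insert 813: h=6, slot 6 empty -> index 6.
Insert 876: h=10, slot 10 occupied -> index 0.
Insert 975: h=10, slots 10,0 occupied -> index 3.
Table: [876, —, —, 975, —, —, 813, 287, —, —, 722]

3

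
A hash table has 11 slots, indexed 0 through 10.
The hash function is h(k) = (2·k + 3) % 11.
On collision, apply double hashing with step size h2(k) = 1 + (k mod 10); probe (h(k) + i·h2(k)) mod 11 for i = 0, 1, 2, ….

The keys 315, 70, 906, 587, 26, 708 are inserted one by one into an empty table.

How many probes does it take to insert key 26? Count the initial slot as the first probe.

3

315 hashes to 6; slot 6 is free -> place at 6.
70 hashes to 0; slot 0 is free -> place at 0.
906 hashes to 0, h2=7; 0 taken -> place at 7.
587 hashes to 0, h2=8; 0 taken -> place at 8.
26 hashes to 0, h2=7; 0,7 taken -> place at 3.
708 hashes to 0, h2=9; 0 taken -> place at 9.
Table: [70, —, —, 26, —, —, 315, 906, 587, 708, —]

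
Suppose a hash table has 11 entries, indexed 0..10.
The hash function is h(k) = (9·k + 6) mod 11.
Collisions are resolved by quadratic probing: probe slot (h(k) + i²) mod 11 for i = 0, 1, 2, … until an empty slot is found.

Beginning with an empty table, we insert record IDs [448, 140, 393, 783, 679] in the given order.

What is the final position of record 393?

Insert 448: h=1, slot 1 empty -> index 1.
Insert 140: h=1, slot 1 occupied -> index 2.
Insert 393: h=1, slots 1,2 occupied -> index 5.
Insert 783: h=2, slot 2 occupied -> index 3.
Insert 679: h=1, slots 1,2,5 occupied -> index 10.
Table: [—, 448, 140, 783, —, 393, —, —, —, —, 679]

5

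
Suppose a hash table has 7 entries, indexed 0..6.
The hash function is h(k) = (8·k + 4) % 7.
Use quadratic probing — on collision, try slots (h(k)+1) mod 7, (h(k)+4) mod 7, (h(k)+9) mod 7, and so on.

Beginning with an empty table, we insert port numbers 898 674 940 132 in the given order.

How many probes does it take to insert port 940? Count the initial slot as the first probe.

898: h=6 -> slot 6
674: h=6, probe 6,0 -> slot 0
940: h=6, probe 6,0,3 -> slot 3
132: h=3, probe 3,4 -> slot 4
Table: [674, _, _, 940, 132, _, 898]

3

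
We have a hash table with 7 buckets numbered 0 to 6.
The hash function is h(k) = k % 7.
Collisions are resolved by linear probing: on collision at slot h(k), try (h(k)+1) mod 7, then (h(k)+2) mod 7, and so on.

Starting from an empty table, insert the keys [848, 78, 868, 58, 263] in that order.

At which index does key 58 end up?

848: h=1 => slot 1
78: h=1, probe 1,2 => slot 2
868: h=0 => slot 0
58: h=2, probe 2,3 => slot 3
263: h=4 => slot 4
Table: [868, 848, 78, 58, 263, -, -]

3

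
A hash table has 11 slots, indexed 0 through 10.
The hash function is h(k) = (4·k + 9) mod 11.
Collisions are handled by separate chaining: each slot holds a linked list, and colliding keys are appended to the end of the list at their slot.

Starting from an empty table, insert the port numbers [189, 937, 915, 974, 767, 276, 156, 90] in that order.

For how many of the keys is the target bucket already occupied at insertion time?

Insert 189: h=6, bucket 6 empty -> new chain.
Insert 937: h=6, bucket 6 nonempty -> append to chain.
Insert 915: h=6, bucket 6 nonempty -> append to chain.
Insert 974: h=0, bucket 0 empty -> new chain.
Insert 767: h=8, bucket 8 empty -> new chain.
Insert 276: h=2, bucket 2 empty -> new chain.
Insert 156: h=6, bucket 6 nonempty -> append to chain.
Insert 90: h=6, bucket 6 nonempty -> append to chain.
Final buckets:
0: 974
1: —
2: 276
3: —
4: —
5: —
6: 189 -> 937 -> 915 -> 156 -> 90
7: —
8: 767
9: —
10: —

4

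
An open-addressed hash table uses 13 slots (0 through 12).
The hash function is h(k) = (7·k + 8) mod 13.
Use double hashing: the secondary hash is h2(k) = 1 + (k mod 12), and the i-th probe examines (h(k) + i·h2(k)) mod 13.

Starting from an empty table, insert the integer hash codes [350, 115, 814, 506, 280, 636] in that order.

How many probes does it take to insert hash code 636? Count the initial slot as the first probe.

2

Insert 350: h=1, slot 1 empty -> index 1.
Insert 115: h=7, slot 7 empty -> index 7.
Insert 814: h=12, slot 12 empty -> index 12.
Insert 506: h=1, h2=3, slot 1 occupied -> index 4.
Insert 280: h=5, slot 5 empty -> index 5.
Insert 636: h=1, h2=1, slot 1 occupied -> index 2.
Table: [∅, 350, 636, ∅, 506, 280, ∅, 115, ∅, ∅, ∅, ∅, 814]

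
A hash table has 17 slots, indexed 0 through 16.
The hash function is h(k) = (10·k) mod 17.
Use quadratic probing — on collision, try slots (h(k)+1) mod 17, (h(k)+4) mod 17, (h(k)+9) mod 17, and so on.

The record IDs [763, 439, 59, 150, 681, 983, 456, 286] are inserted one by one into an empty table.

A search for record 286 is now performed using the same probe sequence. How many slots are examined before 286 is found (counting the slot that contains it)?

5

Insert 763: h=14, slot 14 empty → index 14.
Insert 439: h=4, slot 4 empty → index 4.
Insert 59: h=12, slot 12 empty → index 12.
Insert 150: h=4, slot 4 occupied → index 5.
Insert 681: h=10, slot 10 empty → index 10.
Insert 983: h=4, slots 4,5 occupied → index 8.
Insert 456: h=4, slots 4,5,8 occupied → index 13.
Insert 286: h=4, slots 4,5,8,13 occupied → index 3.
Table: [_, _, _, 286, 439, 150, _, _, 983, _, 681, _, 59, 456, 763, _, _]
Lookup 286: h=4, probe 4,5,8,13,3 → found at 3.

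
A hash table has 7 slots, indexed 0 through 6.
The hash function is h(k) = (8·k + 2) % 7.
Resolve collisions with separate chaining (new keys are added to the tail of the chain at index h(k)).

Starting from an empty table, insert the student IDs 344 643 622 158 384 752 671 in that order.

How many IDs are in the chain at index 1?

344 -> bucket 3
643 -> bucket 1
622 -> bucket 1 (collision)
158 -> bucket 6
384 -> bucket 1 (collision)
752 -> bucket 5
671 -> bucket 1 (collision)
Final buckets:
0: —
1: 643 -> 622 -> 384 -> 671
2: —
3: 344
4: —
5: 752
6: 158

4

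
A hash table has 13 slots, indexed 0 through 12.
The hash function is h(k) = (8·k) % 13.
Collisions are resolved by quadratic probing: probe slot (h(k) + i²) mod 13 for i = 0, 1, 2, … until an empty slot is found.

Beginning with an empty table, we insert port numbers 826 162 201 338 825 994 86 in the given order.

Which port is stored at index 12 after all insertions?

994

826 hashes to 4; slot 4 is free => place at 4.
162 hashes to 9; slot 9 is free => place at 9.
201 hashes to 9; 9 taken => place at 10.
338 hashes to 0; slot 0 is free => place at 0.
825 hashes to 9; 9,10,0 taken => place at 5.
994 hashes to 9; 9,10,0,5 taken => place at 12.
86 hashes to 12; 12,0 taken => place at 3.
Table: [338, -, -, 86, 826, 825, -, -, -, 162, 201, -, 994]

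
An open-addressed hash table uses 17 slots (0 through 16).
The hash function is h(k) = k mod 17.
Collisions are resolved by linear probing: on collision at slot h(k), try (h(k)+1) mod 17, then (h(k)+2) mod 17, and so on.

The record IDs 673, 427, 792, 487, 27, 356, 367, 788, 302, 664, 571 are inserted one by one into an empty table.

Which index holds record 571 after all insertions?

0

Insert 673: h=10, slot 10 empty => index 10.
Insert 427: h=2, slot 2 empty => index 2.
Insert 792: h=10, slot 10 occupied => index 11.
Insert 487: h=11, slot 11 occupied => index 12.
Insert 27: h=10, slots 10,11,12 occupied => index 13.
Insert 356: h=16, slot 16 empty => index 16.
Insert 367: h=10, slots 10,11,12,13 occupied => index 14.
Insert 788: h=6, slot 6 empty => index 6.
Insert 302: h=13, slots 13,14 occupied => index 15.
Insert 664: h=1, slot 1 empty => index 1.
Insert 571: h=10, slots 10,11,12,13,14,15,16 occupied => index 0.
Table: [571, 664, 427, ., ., ., 788, ., ., ., 673, 792, 487, 27, 367, 302, 356]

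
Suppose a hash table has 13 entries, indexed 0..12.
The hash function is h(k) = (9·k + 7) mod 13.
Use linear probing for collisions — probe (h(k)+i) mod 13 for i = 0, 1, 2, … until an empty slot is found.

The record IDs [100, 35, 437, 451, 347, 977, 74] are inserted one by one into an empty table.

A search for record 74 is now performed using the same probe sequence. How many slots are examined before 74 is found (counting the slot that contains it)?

Insert 100: h=10, slot 10 empty -> index 10.
Insert 35: h=10, slot 10 occupied -> index 11.
Insert 437: h=1, slot 1 empty -> index 1.
Insert 451: h=10, slots 10,11 occupied -> index 12.
Insert 347: h=10, slots 10,11,12 occupied -> index 0.
Insert 977: h=12, slots 12,0,1 occupied -> index 2.
Insert 74: h=10, slots 10,11,12,0,1,2 occupied -> index 3.
Table: [347, 437, 977, 74, ∅, ∅, ∅, ∅, ∅, ∅, 100, 35, 451]
Lookup 74: h=10, probe 10,11,12,0,1,2,3 → found at 3.

7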